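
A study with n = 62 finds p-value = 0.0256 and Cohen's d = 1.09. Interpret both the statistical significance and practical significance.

Statistically significant (p = 0.0256 < 0.05). Cohen's d = 1.09 indicates a large effect size. Both statistical and practical significance should be considered.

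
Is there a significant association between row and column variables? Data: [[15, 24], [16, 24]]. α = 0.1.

χ² = 0.02. df = 1, critical = 2.706. Fail to reject H₀. No evidence of dependence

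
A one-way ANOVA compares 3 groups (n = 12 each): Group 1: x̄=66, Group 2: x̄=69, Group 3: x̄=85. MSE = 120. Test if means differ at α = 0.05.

Grand mean = 73.33. SS_between = 2504.0, MS_between = 1252.0. F = 10.433, F_crit ≈ 3.285. Reject H₀.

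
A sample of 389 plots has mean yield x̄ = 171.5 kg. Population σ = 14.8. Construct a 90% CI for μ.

CI = x̄ ± z*(σ/√n) = 171.5 ± 1.645(14.8/√389) = 171.5 ± 1.23 = (170.27, 172.73)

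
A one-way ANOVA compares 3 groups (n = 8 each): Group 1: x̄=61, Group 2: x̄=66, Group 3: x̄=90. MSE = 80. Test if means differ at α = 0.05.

Grand mean = 72.33. SS_between = 3845.33, MS_between = 1922.67. F = 24.033, F_crit ≈ 3.467. Reject H₀.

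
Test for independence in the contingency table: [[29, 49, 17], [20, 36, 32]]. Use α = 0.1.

χ² = 7.977. df = 2, critical = 4.605. Reject H₀. Variables are dependent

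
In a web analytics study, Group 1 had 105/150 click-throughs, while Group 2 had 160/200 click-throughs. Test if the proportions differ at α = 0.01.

p̂₁ = 0.7, p̂₂ = 0.8, pooled p̂ = 0.757. z = -2.159. Critical: ±2.576. Fail to reject H₀.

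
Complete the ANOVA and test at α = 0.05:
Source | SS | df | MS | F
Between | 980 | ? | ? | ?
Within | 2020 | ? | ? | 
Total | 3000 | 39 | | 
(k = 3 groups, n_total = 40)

df_between = 2, df_within = 37. MS_between = 490.0, MS_within = 54.59. F = 8.975, F_crit ≈ 3.252. Reject H₀.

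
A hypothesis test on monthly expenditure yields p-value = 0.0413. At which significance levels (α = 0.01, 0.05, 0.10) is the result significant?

p = 0.0413. Significant at: α = 0.05, 0.1.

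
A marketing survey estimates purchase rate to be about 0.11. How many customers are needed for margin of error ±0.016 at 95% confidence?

n = z²p(1-p)/E² = 1.96²×0.11×0.89/0.016² = 1469.1 → n = 1470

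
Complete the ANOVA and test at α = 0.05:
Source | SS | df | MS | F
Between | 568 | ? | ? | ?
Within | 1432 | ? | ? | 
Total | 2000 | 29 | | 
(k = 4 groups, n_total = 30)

df_between = 3, df_within = 26. MS_between = 189.33, MS_within = 55.08. F = 3.438, F_crit ≈ 2.975. Reject H₀.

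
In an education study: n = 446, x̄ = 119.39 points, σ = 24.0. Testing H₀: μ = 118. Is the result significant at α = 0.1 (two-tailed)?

z = (119.39 - 118)/(24.0/√446) = 1.223. Since |z| ≤ 1.645, not significant at α = 0.1.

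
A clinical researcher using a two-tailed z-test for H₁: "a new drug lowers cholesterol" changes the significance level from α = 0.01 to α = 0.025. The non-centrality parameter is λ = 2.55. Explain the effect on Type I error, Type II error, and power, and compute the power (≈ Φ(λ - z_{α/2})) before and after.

Increasing α from 0.01 to 0.025:
• Type I error rate increases (α is the Type I rate by definition).
• Critical value moves from z_{α/2} = 2.576 to 2.241, so power = Φ(λ - z_{α/2}) goes from Φ(2.55 - 2.576) = 0.49 to Φ(2.55 - 2.241) = 0.621.
• Type II error rate β = 1 - power therefore decreases (0.51 → 0.379).
Appropriate when false negatives are costly — here, shelving an effective drug — patients miss out on a treatment that would have helped.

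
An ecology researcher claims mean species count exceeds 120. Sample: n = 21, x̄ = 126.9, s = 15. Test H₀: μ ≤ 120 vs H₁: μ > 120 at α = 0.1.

t = (126.9 - 120)/(15/√21) = 2.108, df = 20. Critical t = 1.325. Reject H₀.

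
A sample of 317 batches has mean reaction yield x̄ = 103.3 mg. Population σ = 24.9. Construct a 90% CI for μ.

CI = x̄ ± z*(σ/√n) = 103.3 ± 1.645(24.9/√317) = 103.3 ± 2.3 = (101.0, 105.6)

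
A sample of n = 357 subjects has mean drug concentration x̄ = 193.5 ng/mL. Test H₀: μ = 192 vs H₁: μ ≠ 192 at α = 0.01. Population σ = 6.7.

z = (x̄ - μ₀)/(σ/√n) = (193.5 - 192)/(6.7/√357) = 4.23. Critical value: ±2.576. Since |4.23| > 2.576, Reject H₀.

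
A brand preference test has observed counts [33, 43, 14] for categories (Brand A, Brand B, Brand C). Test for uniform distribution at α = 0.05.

Expected = 30 each. χ² = Σ(O-E)²/E = 14.467. df = 2, critical value = 5.991. Reject H₀.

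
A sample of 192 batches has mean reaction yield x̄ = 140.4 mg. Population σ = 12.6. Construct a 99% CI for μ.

CI = x̄ ± z*(σ/√n) = 140.4 ± 2.576(12.6/√192) = 140.4 ± 2.34 = (138.06, 142.74)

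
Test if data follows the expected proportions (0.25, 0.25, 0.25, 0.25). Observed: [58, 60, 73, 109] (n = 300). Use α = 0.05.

Expected: [75.0, 75.0, 75.0, 75.0]. χ² = 22.32. df = 3, critical = 7.815. Reject H₀.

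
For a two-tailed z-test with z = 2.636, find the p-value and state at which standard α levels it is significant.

p = 2·P(Z > |2.636|) = 2·(1 - Φ(2.636)) ≈ 0.0084. Significant at α = 0.1; Significant at α = 0.05; Significant at α = 0.01.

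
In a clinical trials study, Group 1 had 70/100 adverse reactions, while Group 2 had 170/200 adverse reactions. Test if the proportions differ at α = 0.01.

p̂₁ = 0.7, p̂₂ = 0.85, pooled p̂ = 0.8. z = -3.062. Critical: ±2.576. Reject H₀.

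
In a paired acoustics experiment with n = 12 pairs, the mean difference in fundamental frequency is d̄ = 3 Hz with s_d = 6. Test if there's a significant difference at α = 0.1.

t = d̄/(s_d/√n) = 3/(6/√12) = 1.732. df = 11, critical t = ±1.796. Fail to reject H₀.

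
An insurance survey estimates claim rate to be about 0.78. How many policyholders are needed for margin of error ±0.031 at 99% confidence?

n = z²p(1-p)/E² = 2.576²×0.78×0.22/0.031² = 1184.9 → n = 1185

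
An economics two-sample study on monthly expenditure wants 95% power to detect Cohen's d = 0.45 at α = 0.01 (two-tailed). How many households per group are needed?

z_{α/2} = 2.576, z_β = Φ⁻¹(0.95) = 1.645. For small effect (d = 0.45): n per group = 2(z_{α/2} + z_β)²/d² = 2(2.576 + 1.645)²/0.45² = 176.0 → 176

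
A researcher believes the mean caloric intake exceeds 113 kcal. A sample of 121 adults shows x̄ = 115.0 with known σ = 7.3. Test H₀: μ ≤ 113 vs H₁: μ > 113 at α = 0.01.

z = 3.014. Critical value: 2.33. Reject H₀.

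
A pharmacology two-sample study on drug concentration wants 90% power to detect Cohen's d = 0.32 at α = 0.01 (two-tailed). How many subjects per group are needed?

z_{α/2} = 2.576, z_β = Φ⁻¹(0.9) = 1.282. For small effect (d = 0.32): n per group = 2(z_{α/2} + z_β)²/d² = 2(2.576 + 1.282)²/0.32² = 290.7 → 291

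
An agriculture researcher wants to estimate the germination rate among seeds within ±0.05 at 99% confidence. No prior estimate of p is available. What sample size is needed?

Conservative approach: use p = 0.5 (maximizes p(1-p) = 0.25). n = z²(0.25)/E² = 2.576²×0.25/0.05² = 663.6 → n = 664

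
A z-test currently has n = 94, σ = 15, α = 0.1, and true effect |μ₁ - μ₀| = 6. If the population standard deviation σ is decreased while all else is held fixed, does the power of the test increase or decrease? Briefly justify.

Power increases: a smaller σ shrinks the standard error σ/√n, moving the sampling distribution under H₁ further from the critical value.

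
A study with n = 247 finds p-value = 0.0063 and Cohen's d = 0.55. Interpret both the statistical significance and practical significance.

Statistically significant (p = 0.0063 < 0.05). Cohen's d = 0.55 indicates a medium effect size. Both statistical and practical significance should be considered.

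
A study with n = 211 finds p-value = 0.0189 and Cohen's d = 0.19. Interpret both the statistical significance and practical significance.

Statistically significant (p = 0.0189 < 0.05). Cohen's d = 0.19 indicates a very small effect size. Both statistical and practical significance should be considered.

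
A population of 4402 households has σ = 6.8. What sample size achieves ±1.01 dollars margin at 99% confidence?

Without FPC: n₀ = (2.576×6.8/1.01)² = 300.792. With FPC: n = n₀N/(n₀+N-1) = 281.6 → n = 282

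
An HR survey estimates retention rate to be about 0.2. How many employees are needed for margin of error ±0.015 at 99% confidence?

n = z²p(1-p)/E² = 2.576²×0.2×0.8/0.015² = 4718.8 → n = 4719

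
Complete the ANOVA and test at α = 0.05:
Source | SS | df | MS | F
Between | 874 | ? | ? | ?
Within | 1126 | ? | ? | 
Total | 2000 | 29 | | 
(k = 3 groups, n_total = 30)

df_between = 2, df_within = 27. MS_between = 437.0, MS_within = 41.7. F = 10.479, F_crit ≈ 3.354. Reject H₀.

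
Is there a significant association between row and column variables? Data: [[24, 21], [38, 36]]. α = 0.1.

χ² = 0.044. df = 1, critical = 2.706. Fail to reject H₀. No evidence of dependence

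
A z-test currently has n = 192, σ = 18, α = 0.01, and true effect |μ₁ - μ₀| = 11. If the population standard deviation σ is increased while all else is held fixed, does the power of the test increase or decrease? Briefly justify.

Power decreases: a larger σ inflates the standard error σ/√n, pulling the sampling distribution under H₁ back toward the critical value.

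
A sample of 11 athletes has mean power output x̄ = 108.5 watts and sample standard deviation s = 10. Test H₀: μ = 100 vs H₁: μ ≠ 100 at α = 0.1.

t = (x̄ - μ₀)/(s/√n) = (108.5 - 100)/(10/√11) = 2.819. df = 10, critical t = ±1.812. Reject H₀.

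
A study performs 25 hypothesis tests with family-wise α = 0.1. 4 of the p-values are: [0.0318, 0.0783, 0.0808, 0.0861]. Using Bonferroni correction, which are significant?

Bonferroni α = 0.1/25 = 0.004. None of the given p-values are significant.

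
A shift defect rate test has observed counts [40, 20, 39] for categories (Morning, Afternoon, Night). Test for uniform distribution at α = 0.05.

Expected = 33 each. χ² = Σ(O-E)²/E = 7.697. df = 2, critical value = 5.991. Reject H₀.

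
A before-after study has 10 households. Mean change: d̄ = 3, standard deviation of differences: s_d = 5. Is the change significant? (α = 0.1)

t = d̄/(s_d/√n) = 3/(5/√10) = 1.897. df = 9, critical t = ±1.833. Reject H₀.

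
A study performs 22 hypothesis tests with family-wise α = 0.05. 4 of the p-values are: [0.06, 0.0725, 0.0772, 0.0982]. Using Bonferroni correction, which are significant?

Bonferroni α = 0.05/22 = 0.00227. None of the given p-values are significant.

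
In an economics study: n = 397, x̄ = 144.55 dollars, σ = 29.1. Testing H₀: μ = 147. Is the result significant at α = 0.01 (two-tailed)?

z = (144.55 - 147)/(29.1/√397) = -1.678. Since |z| ≤ 2.576, not significant at α = 0.01.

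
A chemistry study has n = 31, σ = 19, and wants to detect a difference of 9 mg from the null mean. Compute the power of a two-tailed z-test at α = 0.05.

SE = σ/√n = 19/√31 = 3.413. Non-centrality λ = d/SE = 9/3.413 = 2.637. Power ≈ Φ(λ - z_{α/2}) = Φ(2.637 - 1.96) = Φ(0.677) = 0.751.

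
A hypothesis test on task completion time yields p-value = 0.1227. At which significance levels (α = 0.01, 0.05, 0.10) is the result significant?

p = 0.1227. Not significant at any of the given levels.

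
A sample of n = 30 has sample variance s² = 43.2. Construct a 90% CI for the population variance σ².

df = 29. χ²_{0.05} = 42.557, χ²_{0.95} = 17.708. CI for σ² = ((n-1)s²/χ²_{α/2}, (n-1)s²/χ²_{1-α/2}) = (29·43.2/42.557, 29·43.2/17.708) = (29.44, 70.75)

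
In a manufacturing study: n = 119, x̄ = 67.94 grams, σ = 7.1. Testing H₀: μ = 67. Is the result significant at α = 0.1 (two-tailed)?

z = (67.94 - 67)/(7.1/√119) = 1.444. Since |z| ≤ 1.645, not significant at α = 0.1.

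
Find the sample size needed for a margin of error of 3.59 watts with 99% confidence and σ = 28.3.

n = (z*σ/E)² = (2.576×28.3/3.59)² = 412.4 → n = 413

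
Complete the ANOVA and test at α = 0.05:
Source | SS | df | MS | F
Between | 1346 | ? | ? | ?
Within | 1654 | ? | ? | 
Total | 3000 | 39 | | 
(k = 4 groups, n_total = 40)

df_between = 3, df_within = 36. MS_between = 448.67, MS_within = 45.94. F = 9.765, F_crit ≈ 2.866. Reject H₀.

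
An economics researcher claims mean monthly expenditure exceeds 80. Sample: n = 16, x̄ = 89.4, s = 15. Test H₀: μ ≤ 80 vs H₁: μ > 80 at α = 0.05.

t = (89.4 - 80)/(15/√16) = 2.507, df = 15. Critical t = 1.753. Reject H₀.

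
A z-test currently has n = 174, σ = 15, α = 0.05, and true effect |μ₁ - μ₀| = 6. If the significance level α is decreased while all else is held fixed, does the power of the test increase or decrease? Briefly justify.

Power decreases: a smaller α raises the critical value, so less of the H₁ sampling distribution falls in the rejection region.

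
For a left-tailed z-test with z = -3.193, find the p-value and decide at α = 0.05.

p = P(Z < -3.193) = Φ(-3.193) ≈ 0.0007. Since p < 0.05, reject H₀ (significant) at α = 0.05.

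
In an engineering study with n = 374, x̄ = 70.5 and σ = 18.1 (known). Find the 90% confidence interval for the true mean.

CI = x̄ ± z*(σ/√n) = 70.5 ± 1.645(18.1/√374) = 70.5 ± 1.54 = (68.96, 72.04)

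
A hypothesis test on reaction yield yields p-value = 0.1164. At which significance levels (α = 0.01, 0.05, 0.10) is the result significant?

p = 0.1164. Not significant at any of the given levels.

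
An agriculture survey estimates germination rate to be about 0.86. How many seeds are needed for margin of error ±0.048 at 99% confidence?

n = z²p(1-p)/E² = 2.576²×0.86×0.14/0.048² = 346.8 → n = 347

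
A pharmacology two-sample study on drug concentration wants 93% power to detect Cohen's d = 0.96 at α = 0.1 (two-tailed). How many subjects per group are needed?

z_{α/2} = 1.645, z_β = Φ⁻¹(0.93) = 1.476. For large effect (d = 0.96): n per group = 2(z_{α/2} + z_β)²/d² = 2(1.645 + 1.476)²/0.96² = 21.1 → 22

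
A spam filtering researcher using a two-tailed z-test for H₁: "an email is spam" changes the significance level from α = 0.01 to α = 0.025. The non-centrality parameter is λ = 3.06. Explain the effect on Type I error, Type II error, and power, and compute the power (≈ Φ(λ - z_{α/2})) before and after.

Increasing α from 0.01 to 0.025:
• Type I error rate increases (α is the Type I rate by definition).
• Critical value moves from z_{α/2} = 2.576 to 2.241, so power = Φ(λ - z_{α/2}) goes from Φ(3.06 - 2.576) = 0.686 to Φ(3.06 - 2.241) = 0.794.
• Type II error rate β = 1 - power therefore decreases (0.314 → 0.206).
Appropriate when false negatives are costly — here, a spam email lands in the inbox.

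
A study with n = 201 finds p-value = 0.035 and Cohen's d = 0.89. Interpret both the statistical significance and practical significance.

Statistically significant (p = 0.035 < 0.05). Cohen's d = 0.89 indicates a large effect size. Both statistical and practical significance should be considered.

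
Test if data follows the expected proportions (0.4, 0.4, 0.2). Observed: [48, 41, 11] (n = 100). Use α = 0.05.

Expected: [40.0, 40.0, 20.0]. χ² = 5.675. df = 2, critical = 5.991. Fail to reject H₀.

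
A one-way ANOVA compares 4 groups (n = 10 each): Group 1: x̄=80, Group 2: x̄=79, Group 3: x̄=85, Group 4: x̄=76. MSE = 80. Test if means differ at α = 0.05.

Grand mean = 80.0. SS_between = 420.0, MS_between = 140.0. F = 1.75, F_crit ≈ 2.866. Fail to reject H₀.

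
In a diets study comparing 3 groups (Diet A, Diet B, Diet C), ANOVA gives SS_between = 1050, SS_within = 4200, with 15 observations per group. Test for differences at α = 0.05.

df_between = 2, df_within = 42. F = MS_between/MS_within = 525.0/100.0 = 5.25. F_crit ≈ 3.22. Reject H₀. At least one mean differs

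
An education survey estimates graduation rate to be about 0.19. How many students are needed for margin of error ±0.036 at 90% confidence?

n = z²p(1-p)/E² = 1.645²×0.19×0.81/0.036² = 321.3 → n = 322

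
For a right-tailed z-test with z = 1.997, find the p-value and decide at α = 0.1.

p = P(Z > 1.997) = 1 - Φ(1.997) ≈ 0.0229. Since p < 0.1, reject H₀ (significant) at α = 0.1.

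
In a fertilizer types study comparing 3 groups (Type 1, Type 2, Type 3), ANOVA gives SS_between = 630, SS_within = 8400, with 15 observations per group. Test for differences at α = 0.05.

df_between = 2, df_within = 42. F = MS_between/MS_within = 315.0/200.0 = 1.575. F_crit ≈ 3.22. Fail to reject H₀.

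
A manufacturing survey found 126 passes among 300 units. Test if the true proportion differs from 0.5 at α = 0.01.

p̂ = 0.42, p₀ = 0.5. z = (p̂ - p₀)/√(p₀(1-p₀)/n) = -2.771. Critical: ±2.576. Reject H₀.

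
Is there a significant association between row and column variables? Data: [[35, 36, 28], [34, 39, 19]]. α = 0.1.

χ² = 1.604. df = 2, critical = 4.605. Fail to reject H₀. No evidence of dependence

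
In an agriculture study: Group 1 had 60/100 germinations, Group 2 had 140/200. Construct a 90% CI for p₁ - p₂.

p̂₁ = 0.6, p̂₂ = 0.7. Difference = -0.1. CI = (-0.197, -0.003)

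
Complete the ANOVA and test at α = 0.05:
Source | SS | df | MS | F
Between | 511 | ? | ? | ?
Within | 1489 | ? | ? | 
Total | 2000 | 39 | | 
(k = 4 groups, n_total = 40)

df_between = 3, df_within = 36. MS_between = 170.33, MS_within = 41.36. F = 4.118, F_crit ≈ 2.866. Reject H₀.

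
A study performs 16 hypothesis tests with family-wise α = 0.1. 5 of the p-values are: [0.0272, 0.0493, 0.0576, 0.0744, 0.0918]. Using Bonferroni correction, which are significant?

Bonferroni α = 0.1/16 = 0.00625. None of the given p-values are significant.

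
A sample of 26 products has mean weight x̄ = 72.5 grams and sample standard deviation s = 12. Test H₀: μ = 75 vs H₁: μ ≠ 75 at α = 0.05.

t = (x̄ - μ₀)/(s/√n) = (72.5 - 75)/(12/√26) = -1.062. df = 25, critical t = ±2.06. Fail to reject H₀.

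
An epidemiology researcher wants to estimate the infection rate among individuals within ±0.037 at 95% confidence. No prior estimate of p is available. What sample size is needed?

Conservative approach: use p = 0.5 (maximizes p(1-p) = 0.25). n = z²(0.25)/E² = 1.96²×0.25/0.037² = 701.5 → n = 702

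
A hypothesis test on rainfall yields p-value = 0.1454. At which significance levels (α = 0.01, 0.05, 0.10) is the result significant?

p = 0.1454. Not significant at any of the given levels.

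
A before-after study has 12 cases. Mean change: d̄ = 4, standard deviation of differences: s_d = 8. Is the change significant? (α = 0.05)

t = d̄/(s_d/√n) = 4/(8/√12) = 1.732. df = 11, critical t = ±2.201. Fail to reject H₀.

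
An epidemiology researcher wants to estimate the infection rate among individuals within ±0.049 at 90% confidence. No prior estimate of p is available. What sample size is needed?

Conservative approach: use p = 0.5 (maximizes p(1-p) = 0.25). n = z²(0.25)/E² = 1.645²×0.25/0.049² = 281.8 → n = 282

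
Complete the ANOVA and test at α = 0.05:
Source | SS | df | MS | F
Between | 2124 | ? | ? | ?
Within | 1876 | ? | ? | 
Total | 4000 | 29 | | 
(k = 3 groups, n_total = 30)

df_between = 2, df_within = 27. MS_between = 1062.0, MS_within = 69.48. F = 15.285, F_crit ≈ 3.354. Reject H₀.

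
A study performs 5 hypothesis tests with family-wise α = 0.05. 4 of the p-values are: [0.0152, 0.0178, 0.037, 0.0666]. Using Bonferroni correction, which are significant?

Bonferroni α = 0.05/5 = 0.01. None of the given p-values are significant.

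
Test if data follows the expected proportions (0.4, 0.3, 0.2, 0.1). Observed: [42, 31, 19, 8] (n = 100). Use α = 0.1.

Expected: [40.0, 30.0, 20.0, 10.0]. χ² = 0.583. df = 3, critical = 6.251. Fail to reject H₀.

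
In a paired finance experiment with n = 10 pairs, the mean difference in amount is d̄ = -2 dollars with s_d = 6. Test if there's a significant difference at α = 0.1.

t = d̄/(s_d/√n) = -2/(6/√10) = -1.054. df = 9, critical t = ±1.833. Fail to reject H₀.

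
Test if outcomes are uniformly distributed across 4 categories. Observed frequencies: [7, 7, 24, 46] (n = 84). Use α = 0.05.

Expected = 21 each. χ² = Σ(O-E)²/E = 48.857. df = 3, critical value = 7.815. Reject H₀.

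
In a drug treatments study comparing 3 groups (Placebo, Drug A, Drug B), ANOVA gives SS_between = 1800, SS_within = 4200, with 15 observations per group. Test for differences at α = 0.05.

df_between = 2, df_within = 42. F = MS_between/MS_within = 900.0/100.0 = 9.0. F_crit ≈ 3.22. Reject H₀. At least one mean differs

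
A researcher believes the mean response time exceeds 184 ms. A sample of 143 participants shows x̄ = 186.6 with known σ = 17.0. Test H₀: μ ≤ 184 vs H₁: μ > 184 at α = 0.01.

z = 1.829. Critical value: 2.33. Fail to reject H₀.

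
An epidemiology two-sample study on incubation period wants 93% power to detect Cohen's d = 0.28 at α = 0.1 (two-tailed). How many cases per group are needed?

z_{α/2} = 1.645, z_β = Φ⁻¹(0.93) = 1.476. For small effect (d = 0.28): n per group = 2(z_{α/2} + z_β)²/d² = 2(1.645 + 1.476)²/0.28² = 248.5 → 249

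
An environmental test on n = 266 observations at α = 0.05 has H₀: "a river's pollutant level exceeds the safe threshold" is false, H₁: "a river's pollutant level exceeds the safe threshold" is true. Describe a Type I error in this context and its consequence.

Type I error: rejecting H₀ when it is true — concluding that a river's pollutant level exceeds the safe threshold when in fact it is not. Consequence: shutting down a compliant factory unnecessarily.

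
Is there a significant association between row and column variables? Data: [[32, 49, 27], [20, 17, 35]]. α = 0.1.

χ² = 12.622. df = 2, critical = 4.605. Reject H₀. Variables are dependent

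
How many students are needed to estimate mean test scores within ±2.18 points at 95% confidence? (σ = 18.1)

n = (z*σ/E)² = (1.96×18.1/2.18)² = 264.8 → n = 265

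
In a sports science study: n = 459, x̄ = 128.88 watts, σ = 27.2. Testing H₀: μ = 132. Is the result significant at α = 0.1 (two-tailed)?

z = (128.88 - 132)/(27.2/√459) = -2.457. Since |z| > 1.645, significant at α = 0.1.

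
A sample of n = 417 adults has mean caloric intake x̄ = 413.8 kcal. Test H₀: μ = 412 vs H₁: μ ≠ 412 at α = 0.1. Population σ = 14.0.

z = (x̄ - μ₀)/(σ/√n) = (413.8 - 412)/(14.0/√417) = 2.626. Critical value: ±1.645. Since |2.626| > 1.645, Reject H₀.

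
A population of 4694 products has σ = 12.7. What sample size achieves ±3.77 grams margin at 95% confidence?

Without FPC: n₀ = (1.96×12.7/3.77)² = 43.595. With FPC: n = n₀N/(n₀+N-1) = 43.2 → n = 44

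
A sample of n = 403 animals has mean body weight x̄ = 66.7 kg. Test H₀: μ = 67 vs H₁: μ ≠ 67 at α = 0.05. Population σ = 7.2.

z = (x̄ - μ₀)/(σ/√n) = (66.7 - 67)/(7.2/√403) = -0.836. Critical value: ±1.96. Since |-0.836| ≤ 1.96, Fail to reject H₀.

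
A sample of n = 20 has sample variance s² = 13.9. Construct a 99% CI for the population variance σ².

df = 19. χ²_{0.005} = 38.582, χ²_{0.995} = 6.844. CI for σ² = ((n-1)s²/χ²_{α/2}, (n-1)s²/χ²_{1-α/2}) = (19·13.9/38.582, 19·13.9/6.844) = (6.85, 38.59)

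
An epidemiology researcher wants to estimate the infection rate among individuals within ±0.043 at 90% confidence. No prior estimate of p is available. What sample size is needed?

Conservative approach: use p = 0.5 (maximizes p(1-p) = 0.25). n = z²(0.25)/E² = 1.645²×0.25/0.043² = 365.9 → n = 366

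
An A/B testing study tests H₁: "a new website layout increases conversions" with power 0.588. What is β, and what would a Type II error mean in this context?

β = 1 - power = 1 - 0.588 = 0.412. A Type II error is failing to reject H₀ when H₀ is false (false negative) — here, failing to conclude that a new website layout increases conversions when in fact it is true. Consequence: discarding a layout that would have improved conversions — lost revenue.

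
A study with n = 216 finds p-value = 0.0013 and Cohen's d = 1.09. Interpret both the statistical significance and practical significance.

Statistically significant (p = 0.0013 < 0.05). Cohen's d = 1.09 indicates a large effect size. Both statistical and practical significance should be considered.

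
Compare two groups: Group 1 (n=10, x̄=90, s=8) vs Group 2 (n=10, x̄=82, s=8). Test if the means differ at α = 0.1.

Pooled sp = 8.0. t = 2.236, df = 18. Critical t = ±1.734. Reject H₀.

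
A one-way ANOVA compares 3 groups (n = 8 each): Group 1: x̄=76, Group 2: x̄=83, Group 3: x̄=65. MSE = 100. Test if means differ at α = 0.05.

Grand mean = 74.67. SS_between = 1317.33, MS_between = 658.67. F = 6.587, F_crit ≈ 3.467. Reject H₀.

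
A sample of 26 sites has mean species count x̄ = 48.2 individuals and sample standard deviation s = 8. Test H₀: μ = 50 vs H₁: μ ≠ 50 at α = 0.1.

t = (x̄ - μ₀)/(s/√n) = (48.2 - 50)/(8/√26) = -1.147. df = 25, critical t = ±1.708. Fail to reject H₀.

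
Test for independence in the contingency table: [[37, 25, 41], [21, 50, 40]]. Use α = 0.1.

χ² = 12.478. df = 2, critical = 4.605. Reject H₀. Variables are dependent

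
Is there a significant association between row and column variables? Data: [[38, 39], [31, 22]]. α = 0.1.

χ² = 1.053. df = 1, critical = 2.706. Fail to reject H₀. No evidence of dependence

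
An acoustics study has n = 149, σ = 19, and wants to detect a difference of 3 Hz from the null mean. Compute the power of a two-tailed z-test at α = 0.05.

SE = σ/√n = 19/√149 = 1.557. Non-centrality λ = d/SE = 3/1.557 = 1.927. Power ≈ Φ(λ - z_{α/2}) = Φ(1.927 - 1.96) = Φ(-0.033) = 0.487.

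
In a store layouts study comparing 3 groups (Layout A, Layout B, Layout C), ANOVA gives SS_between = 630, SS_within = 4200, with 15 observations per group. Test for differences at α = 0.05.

df_between = 2, df_within = 42. F = MS_between/MS_within = 315.0/100.0 = 3.15. F_crit ≈ 3.22. Fail to reject H₀.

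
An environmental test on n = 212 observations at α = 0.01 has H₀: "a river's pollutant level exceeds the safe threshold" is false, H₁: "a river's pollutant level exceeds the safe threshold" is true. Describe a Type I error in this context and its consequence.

Type I error: rejecting H₀ when it is true — concluding that a river's pollutant level exceeds the safe threshold when in fact it is not. Consequence: shutting down a compliant factory unnecessarily.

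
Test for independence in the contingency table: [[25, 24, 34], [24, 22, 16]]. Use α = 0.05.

χ² = 3.622. df = 2, critical = 5.991. Fail to reject H₀. No evidence of dependence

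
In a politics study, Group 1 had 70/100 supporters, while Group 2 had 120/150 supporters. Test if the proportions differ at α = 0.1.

p̂₁ = 0.7, p̂₂ = 0.8, pooled p̂ = 0.76. z = -1.814. Critical: ±1.645. Reject H₀.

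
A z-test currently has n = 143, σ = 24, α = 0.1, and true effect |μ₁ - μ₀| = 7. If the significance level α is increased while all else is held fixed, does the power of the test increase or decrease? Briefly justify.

Power increases: a larger α lowers the critical value, so more of the H₁ sampling distribution falls in the rejection region.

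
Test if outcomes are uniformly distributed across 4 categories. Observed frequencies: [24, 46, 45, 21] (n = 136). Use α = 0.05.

Expected = 34 each. χ² = Σ(O-E)²/E = 15.706. df = 3, critical value = 7.815. Reject H₀.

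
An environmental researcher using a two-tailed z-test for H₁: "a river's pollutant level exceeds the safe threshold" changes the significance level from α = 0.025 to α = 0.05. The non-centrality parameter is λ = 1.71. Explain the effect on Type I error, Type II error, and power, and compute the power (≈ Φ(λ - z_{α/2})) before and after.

Increasing α from 0.025 to 0.05:
• Type I error rate increases (α is the Type I rate by definition).
• Critical value moves from z_{α/2} = 2.241 to 1.96, so power = Φ(λ - z_{α/2}) goes from Φ(1.71 - 2.241) = 0.298 to Φ(1.71 - 1.96) = 0.401.
• Type II error rate β = 1 - power therefore decreases (0.702 → 0.599).
Appropriate when false negatives are costly — here, allowing unsafe pollution to continue.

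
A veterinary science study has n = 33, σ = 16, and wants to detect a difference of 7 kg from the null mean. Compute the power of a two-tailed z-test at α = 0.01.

SE = σ/√n = 16/√33 = 2.785. Non-centrality λ = d/SE = 7/2.785 = 2.513. Power ≈ Φ(λ - z_{α/2}) = Φ(2.513 - 2.576) = Φ(-0.063) = 0.475.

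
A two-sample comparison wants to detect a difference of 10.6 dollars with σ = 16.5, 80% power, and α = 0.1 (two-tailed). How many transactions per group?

n per group = 2(z_α/2 + z_β)²σ²/d² = 2×(1.645 + 0.84)²×16.5²/10.6² = 29.9 → n = 30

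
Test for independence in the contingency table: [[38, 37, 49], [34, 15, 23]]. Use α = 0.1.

χ² = 5.511. df = 2, critical = 4.605. Reject H₀. Variables are dependent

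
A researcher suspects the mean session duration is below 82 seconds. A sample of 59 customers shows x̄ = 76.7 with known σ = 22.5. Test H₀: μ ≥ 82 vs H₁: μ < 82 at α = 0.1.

z = -1.809. Critical value: -1.28. Reject H₀.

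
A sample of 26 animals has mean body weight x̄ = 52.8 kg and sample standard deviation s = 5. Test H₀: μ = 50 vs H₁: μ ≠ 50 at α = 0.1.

t = (x̄ - μ₀)/(s/√n) = (52.8 - 50)/(5/√26) = 2.855. df = 25, critical t = ±1.708. Reject H₀.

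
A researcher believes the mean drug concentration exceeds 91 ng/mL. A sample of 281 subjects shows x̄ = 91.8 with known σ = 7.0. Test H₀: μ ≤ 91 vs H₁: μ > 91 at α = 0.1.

z = 1.916. Critical value: 1.28. Reject H₀.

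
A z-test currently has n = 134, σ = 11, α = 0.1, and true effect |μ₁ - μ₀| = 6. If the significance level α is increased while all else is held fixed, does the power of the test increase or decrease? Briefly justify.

Power increases: a larger α lowers the critical value, so more of the H₁ sampling distribution falls in the rejection region.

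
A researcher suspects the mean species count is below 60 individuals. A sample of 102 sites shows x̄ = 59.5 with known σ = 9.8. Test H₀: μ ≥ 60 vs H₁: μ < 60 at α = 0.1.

z = -0.515. Critical value: -1.28. Fail to reject H₀.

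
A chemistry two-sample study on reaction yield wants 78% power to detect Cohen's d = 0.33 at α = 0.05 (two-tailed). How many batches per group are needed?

z_{α/2} = 1.96, z_β = Φ⁻¹(0.78) = 0.772. For small effect (d = 0.33): n per group = 2(z_{α/2} + z_β)²/d² = 2(1.96 + 0.772)²/0.33² = 137.1 → 138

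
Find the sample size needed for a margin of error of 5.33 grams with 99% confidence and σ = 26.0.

n = (z*σ/E)² = (2.576×26.0/5.33)² = 157.9 → n = 158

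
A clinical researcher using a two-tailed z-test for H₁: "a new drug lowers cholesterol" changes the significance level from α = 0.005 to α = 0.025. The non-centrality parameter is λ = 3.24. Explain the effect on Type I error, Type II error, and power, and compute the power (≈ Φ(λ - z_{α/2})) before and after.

Increasing α from 0.005 to 0.025:
• Type I error rate increases (α is the Type I rate by definition).
• Critical value moves from z_{α/2} = 2.807 to 2.241, so power = Φ(λ - z_{α/2}) goes from Φ(3.24 - 2.807) = 0.667 to Φ(3.24 - 2.241) = 0.841.
• Type II error rate β = 1 - power therefore decreases (0.333 → 0.159).
Appropriate when false negatives are costly — here, shelving an effective drug — patients miss out on a treatment that would have helped.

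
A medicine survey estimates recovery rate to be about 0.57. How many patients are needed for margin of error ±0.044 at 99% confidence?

n = z²p(1-p)/E² = 2.576²×0.57×0.43/0.044² = 840.1 → n = 841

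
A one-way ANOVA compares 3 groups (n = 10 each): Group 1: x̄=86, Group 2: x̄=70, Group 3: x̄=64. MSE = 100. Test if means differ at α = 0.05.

Grand mean = 73.33. SS_between = 2586.67, MS_between = 1293.33. F = 12.933, F_crit ≈ 3.354. Reject H₀.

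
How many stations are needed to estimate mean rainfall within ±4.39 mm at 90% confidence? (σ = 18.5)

n = (z*σ/E)² = (1.645×18.5/4.39)² = 48.1 → n = 49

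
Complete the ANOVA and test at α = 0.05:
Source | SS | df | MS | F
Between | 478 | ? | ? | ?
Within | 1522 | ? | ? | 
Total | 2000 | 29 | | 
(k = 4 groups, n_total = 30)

df_between = 3, df_within = 26. MS_between = 159.33, MS_within = 58.54. F = 2.722, F_crit ≈ 2.975. Fail to reject H₀.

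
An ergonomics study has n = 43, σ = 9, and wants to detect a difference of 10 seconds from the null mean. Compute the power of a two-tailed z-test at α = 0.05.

SE = σ/√n = 9/√43 = 1.372. Non-centrality λ = d/SE = 10/1.372 = 7.286. Power ≈ Φ(λ - z_{α/2}) = Φ(7.286 - 1.96) = Φ(5.326) = 1.0.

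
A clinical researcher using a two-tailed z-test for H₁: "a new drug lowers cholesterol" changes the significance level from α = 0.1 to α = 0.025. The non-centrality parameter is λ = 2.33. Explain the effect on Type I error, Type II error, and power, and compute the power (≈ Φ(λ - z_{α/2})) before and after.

Decreasing α from 0.1 to 0.025:
• Type I error rate decreases (α is the Type I rate by definition).
• Critical value moves from z_{α/2} = 1.645 to 2.241, so power = Φ(λ - z_{α/2}) goes from Φ(2.33 - 1.645) = 0.753 to Φ(2.33 - 2.241) = 0.535.
• Type II error rate β = 1 - power therefore increases (0.247 → 0.465).
Appropriate when false positives are costly — here, approving an ineffective drug — patients take a useless medication and may skip effective alternatives.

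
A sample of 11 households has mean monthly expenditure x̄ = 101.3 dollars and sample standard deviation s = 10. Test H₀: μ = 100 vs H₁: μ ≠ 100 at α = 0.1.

t = (x̄ - μ₀)/(s/√n) = (101.3 - 100)/(10/√11) = 0.431. df = 10, critical t = ±1.812. Fail to reject H₀.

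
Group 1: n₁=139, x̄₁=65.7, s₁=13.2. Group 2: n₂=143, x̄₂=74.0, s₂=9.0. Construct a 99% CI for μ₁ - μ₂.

Difference = -8.3. SE = √(13.2²/139 + 9.0²/143) = 1.349. CI = (-11.78, -4.82)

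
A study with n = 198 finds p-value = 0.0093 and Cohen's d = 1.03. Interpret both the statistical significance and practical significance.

Statistically significant (p = 0.0093 < 0.05). Cohen's d = 1.03 indicates a large effect size. Both statistical and practical significance should be considered.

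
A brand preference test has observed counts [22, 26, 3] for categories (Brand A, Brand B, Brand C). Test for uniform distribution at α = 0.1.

Expected = 17 each. χ² = Σ(O-E)²/E = 17.765. df = 2, critical value = 4.605. Reject H₀.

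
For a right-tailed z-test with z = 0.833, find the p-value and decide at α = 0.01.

p = P(Z > 0.833) = 1 - Φ(0.833) ≈ 0.2024. Since p ≥ 0.01, fail to reject H₀ (not significant) at α = 0.01.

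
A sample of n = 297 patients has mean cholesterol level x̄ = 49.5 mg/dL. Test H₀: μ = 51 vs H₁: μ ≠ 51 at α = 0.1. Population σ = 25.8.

z = (x̄ - μ₀)/(σ/√n) = (49.5 - 51)/(25.8/√297) = -1.002. Critical value: ±1.645. Since |-1.002| ≤ 1.645, Fail to reject H₀.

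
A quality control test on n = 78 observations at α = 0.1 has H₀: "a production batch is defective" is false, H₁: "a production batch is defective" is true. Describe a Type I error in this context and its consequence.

Type I error: rejecting H₀ when it is true — concluding that a production batch is defective when in fact it is not. Consequence: scrapping a good batch — wasted material and cost for no reason.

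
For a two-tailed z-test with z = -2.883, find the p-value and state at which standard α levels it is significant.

p = 2·P(Z > |-2.883|) = 2·(1 - Φ(2.883)) ≈ 0.0039. Significant at α = 0.1; Significant at α = 0.05; Significant at α = 0.01.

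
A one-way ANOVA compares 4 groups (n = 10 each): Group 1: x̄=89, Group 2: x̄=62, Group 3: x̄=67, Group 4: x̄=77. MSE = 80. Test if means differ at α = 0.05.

Grand mean = 73.75. SS_between = 4267.5, MS_between = 1422.5. F = 17.781, F_crit ≈ 2.866. Reject H₀.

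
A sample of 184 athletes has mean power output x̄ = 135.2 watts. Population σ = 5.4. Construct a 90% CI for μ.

CI = x̄ ± z*(σ/√n) = 135.2 ± 1.645(5.4/√184) = 135.2 ± 0.65 = (134.55, 135.85)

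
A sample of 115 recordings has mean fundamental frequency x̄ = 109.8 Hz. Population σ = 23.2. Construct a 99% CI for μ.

CI = x̄ ± z*(σ/√n) = 109.8 ± 2.576(23.2/√115) = 109.8 ± 5.57 = (104.23, 115.37)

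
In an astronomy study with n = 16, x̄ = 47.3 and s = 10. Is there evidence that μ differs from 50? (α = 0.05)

t = (x̄ - μ₀)/(s/√n) = (47.3 - 50)/(10/√16) = -1.08. df = 15, critical t = ±2.131. Fail to reject H₀.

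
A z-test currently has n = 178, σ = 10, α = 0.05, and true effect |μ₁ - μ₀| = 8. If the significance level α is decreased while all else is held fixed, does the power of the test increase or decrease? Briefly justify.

Power decreases: a smaller α raises the critical value, so less of the H₁ sampling distribution falls in the rejection region.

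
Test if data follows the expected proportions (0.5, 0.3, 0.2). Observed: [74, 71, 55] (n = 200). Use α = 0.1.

Expected: [100.0, 60.0, 40.0]. χ² = 14.402. df = 2, critical = 4.605. Reject H₀.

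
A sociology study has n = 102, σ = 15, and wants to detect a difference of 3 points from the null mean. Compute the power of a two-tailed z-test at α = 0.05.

SE = σ/√n = 15/√102 = 1.485. Non-centrality λ = d/SE = 3/1.485 = 2.02. Power ≈ Φ(λ - z_{α/2}) = Φ(2.02 - 1.96) = Φ(0.06) = 0.524.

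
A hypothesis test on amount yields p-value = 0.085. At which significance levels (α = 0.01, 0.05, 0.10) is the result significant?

p = 0.085. Significant at: α = 0.1.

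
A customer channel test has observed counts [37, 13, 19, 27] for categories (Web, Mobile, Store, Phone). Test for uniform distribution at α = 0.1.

Expected = 24 each. χ² = Σ(O-E)²/E = 13.5. df = 3, critical value = 6.251. Reject H₀.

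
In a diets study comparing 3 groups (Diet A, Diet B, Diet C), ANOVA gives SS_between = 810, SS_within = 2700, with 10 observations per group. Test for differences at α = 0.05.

df_between = 2, df_within = 27. F = MS_between/MS_within = 405.0/100.0 = 4.05. F_crit ≈ 3.354. Reject H₀. At least one mean differs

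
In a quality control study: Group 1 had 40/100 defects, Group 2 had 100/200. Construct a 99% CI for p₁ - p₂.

p̂₁ = 0.4, p̂₂ = 0.5. Difference = -0.1. CI = (-0.256, 0.056)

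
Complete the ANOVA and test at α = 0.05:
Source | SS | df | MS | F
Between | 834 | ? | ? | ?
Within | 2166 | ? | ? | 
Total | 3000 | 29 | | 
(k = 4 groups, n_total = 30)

df_between = 3, df_within = 26. MS_between = 278.0, MS_within = 83.31. F = 3.337, F_crit ≈ 2.975. Reject H₀.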